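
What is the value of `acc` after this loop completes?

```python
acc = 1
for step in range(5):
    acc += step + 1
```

Start at 1, add 1 to 5 = 16
`acc` takes the values: 1 → 2 → 4 → 7 → 11 → 16

Answer: 16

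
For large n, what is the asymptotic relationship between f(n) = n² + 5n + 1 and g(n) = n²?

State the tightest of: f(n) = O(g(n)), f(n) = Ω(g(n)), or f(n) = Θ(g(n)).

n² + 5n + 1 vs n²: f(n) = Θ(g(n)) — they are asymptotically equivalent (lower-order terms are dominated).

Answer: f(n) = Θ(g(n)) — they are asymptotically equivalent (lower-order terms are dominated).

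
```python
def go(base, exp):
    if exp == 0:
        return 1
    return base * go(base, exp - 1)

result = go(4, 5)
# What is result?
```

go(4, 5) = 4 * 4 * 4 * 4 * 4 = 1024

Answer: 1024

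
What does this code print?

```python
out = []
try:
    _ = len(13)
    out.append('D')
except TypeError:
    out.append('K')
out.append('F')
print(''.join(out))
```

Execution trace: 'K' (except TypeError) → 'F' (after the try/except). Output: KF

Answer: KF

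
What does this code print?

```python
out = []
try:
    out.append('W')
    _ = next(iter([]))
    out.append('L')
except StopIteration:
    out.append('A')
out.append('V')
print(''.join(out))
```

Execution trace: 'W' (try body) → 'A' (except StopIteration) → 'V' (after the try/except). Output: WAV

Answer: WAV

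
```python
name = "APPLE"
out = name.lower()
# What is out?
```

Trace:
`name = "APPLE"` → name = 'APPLE'
`out = name.lower()` → out = 'apple'
So out = 'apple'

Answer: 'apple'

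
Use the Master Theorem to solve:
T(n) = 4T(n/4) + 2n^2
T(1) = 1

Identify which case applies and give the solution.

a=4, b=4, f(n)=2n^2. log_4(4) = 1. Since c=2 > 1 and the regularity condition holds (4(n/4)^2 = (4/4^2)n^2 with 4/4^2 < 1), Case 3 applies: T(n) = Θ(f(n)) = O(n^2).

Answer: O(n^2) - Case 3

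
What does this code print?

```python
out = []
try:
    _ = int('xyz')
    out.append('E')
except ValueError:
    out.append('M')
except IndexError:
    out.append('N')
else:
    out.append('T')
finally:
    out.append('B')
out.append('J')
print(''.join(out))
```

Execution trace: 'M' (except ValueError) → 'B' (finally) → 'J' (after the try/except). Output: MBJ

Answer: MBJ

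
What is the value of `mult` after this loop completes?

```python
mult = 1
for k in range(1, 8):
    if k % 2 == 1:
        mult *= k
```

Product of odd numbers 1 to 7
`mult` takes the values: 1 → 3 → 15 → 105

Answer: 105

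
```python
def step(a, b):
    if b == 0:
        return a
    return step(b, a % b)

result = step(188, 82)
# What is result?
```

step(188, 82) -> step(82, 24) -> step(24, 10) -> step(10, 4) -> step(4, 2) -> step(2, 0) -> 2

Answer: 2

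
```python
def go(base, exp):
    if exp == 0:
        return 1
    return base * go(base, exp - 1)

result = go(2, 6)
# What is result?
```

go(2, 6) = 2 * 2 * 2 * 2 * 2 * 2 = 64

Answer: 64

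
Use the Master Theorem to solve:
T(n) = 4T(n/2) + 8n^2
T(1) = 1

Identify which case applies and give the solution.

a=4, b=2, f(n)=8n^2. log_2(4) = 2. Since c=2 = 2, Case 2 applies: T(n) = Θ(n^log_b(a) · log n) = O(n^2 log n).

Answer: O(n^2 log n) - Case 2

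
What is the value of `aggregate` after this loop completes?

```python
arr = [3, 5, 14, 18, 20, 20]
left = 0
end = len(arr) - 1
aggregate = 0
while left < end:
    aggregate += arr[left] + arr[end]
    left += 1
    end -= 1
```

Sum of pairs from ends
`aggregate` takes the values: 0 → 23 → 48 → 80

Answer: 80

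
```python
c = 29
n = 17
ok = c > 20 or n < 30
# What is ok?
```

Trace:
`c = 29` → c = 29
`n = 17` → n = 17
`ok = c > 20 or n < 30` → ok = True
So ok = True

Answer: True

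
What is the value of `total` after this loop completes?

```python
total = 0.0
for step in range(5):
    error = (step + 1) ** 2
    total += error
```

Sum of squared losses 1² + 2² + ... + 5²
`total` takes the values: 0.0 → 1.0 → 5.0 → 14.0 → 30.0 → 55.0

Answer: 55.0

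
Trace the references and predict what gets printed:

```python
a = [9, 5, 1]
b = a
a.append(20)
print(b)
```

Key concept: basic list aliasing.
Step by step:
`a = [9, 5, 1]` → a = [9, 5, 1]
`b = a` → b = [9, 5, 1] (same object as a)
`a.append(20)` → a = [9, 5, 1, 20] (same object as b); b = [9, 5, 1, 20] (same object as a)
`print(b)` → prints [9, 5, 1, 20]

Answer: [9, 5, 1, 20]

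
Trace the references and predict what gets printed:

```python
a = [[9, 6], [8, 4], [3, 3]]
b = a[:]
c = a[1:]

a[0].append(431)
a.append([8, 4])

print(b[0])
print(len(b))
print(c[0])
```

Key concept: slice with nested mutation.
Step by step:
`a = [[9, 6], [8, 4], [3, 3]]` → a = [[9, 6], [8, 4], [3, 3]]
`b = a[:]` → b = [[9, 6], [8, 4], [3, 3]]
`c = a[1:]` → c = [[8, 4], [3, 3]]
`a[0].append(431)` → a = [[9, 6, 431], [8, 4], [3, 3]]; b = [[9, 6, 431], [8, 4], [3, 3]]
`a.append([8, 4])` → a = [[9, 6, 431], [8, 4], [3, 3], [8, 4]]
`print(b[0])` → prints [9, 6, 431]
`print(len(b))` → prints 3
`print(c[0])` → prints [8, 4]

Answer:
[9, 6, 431]
3
[8, 4]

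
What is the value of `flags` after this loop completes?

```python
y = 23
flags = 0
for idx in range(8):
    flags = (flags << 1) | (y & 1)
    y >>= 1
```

Reverse lowest 8 bits of 23
`flags` takes the values: 0 → 1 → 3 → 7 → 14 → 29 → 58 → 116 → 232

Answer: 232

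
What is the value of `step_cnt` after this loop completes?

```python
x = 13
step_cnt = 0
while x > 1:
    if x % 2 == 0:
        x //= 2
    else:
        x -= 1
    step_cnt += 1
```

Steps to reduce 13 to 1
`step_cnt` takes the values: 0 → 1 → 2 → 3 → 4 → 5

Answer: 5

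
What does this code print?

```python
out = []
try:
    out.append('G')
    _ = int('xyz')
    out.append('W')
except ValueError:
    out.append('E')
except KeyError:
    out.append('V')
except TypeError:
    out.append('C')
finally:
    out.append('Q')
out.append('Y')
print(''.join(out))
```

Execution trace: 'G' (try body) → 'E' (except ValueError) → 'Q' (finally) → 'Y' (after the try/except). Output: GEQY

Answer: GEQY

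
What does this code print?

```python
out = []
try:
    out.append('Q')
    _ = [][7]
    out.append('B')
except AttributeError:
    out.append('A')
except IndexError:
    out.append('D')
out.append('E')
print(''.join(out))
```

Execution trace: 'Q' (try body) → 'D' (except IndexError) → 'E' (after the try/except). Output: QDE

Answer: QDE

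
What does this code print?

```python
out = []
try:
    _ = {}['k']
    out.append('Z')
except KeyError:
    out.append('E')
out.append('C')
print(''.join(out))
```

Execution trace: 'E' (except KeyError) → 'C' (after the try/except). Output: EC

Answer: EC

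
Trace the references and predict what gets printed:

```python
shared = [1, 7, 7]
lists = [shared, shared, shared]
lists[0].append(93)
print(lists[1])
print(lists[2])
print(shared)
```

Key concept: list of same reference.
Step by step:
`shared = [1, 7, 7]` → shared = [1, 7, 7]
`lists = [shared, shared, shared]` → lists = [[1, 7, 7], [1, 7, 7], [1, 7, 7]]
`lists[0].append(93)` → shared = [1, 7, 7, 93]; lists = [[1, 7, 7, 93], [1, 7, 7, 93], [1, 7, 7, 93]]
`print(lists[1])` → prints [1, 7, 7, 93]
`print(lists[2])` → prints [1, 7, 7, 93]
`print(shared)` → prints [1, 7, 7, 93]

Answer:
[1, 7, 7, 93]
[1, 7, 7, 93]
[1, 7, 7, 93]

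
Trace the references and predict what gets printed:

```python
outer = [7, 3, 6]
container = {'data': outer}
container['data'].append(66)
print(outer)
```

Key concept: dict holds reference to list.
Step by step:
`outer = [7, 3, 6]` → outer = [7, 3, 6]
`container = {'data': outer}` → container = {'data': [7, 3, 6]}
`container['data'].append(66)` → outer = [7, 3, 6, 66]; container = {'data': [7, 3, 6, 66]}
`print(outer)` → prints [7, 3, 6, 66]

Answer: [7, 3, 6, 66]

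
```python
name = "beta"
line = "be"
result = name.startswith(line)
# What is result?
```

Trace:
`name = "beta"` → name = 'beta'
`line = "be"` → line = 'be'
`result = name.startswith(line)` → result = True
So result = True

Answer: True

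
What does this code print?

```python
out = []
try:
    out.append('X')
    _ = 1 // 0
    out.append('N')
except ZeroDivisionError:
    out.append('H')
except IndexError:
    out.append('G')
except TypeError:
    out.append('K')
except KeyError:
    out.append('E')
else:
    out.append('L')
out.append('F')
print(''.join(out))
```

Execution trace: 'X' (try body) → 'H' (except ZeroDivisionError) → 'F' (after the try/except). Output: XHF

Answer: XHF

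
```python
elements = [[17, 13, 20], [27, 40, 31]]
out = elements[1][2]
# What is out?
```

Trace:
`elements = [[17, 13, 20], [27, 40, 31]]` → elements = [[17, 13, 20], [27, 40, 31]]
`out = elements[1][2]` → out = 31
So out = 31

Answer: 31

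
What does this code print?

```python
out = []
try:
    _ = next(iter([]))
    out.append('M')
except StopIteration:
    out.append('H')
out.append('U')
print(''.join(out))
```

Execution trace: 'H' (except StopIteration) → 'U' (after the try/except). Output: HU

Answer: HU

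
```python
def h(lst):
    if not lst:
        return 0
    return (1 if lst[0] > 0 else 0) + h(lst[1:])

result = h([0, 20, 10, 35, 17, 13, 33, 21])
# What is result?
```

Count of positive elements in [0, 20, 10, 35, 17, 13, 33, 21] = 7

Answer: 7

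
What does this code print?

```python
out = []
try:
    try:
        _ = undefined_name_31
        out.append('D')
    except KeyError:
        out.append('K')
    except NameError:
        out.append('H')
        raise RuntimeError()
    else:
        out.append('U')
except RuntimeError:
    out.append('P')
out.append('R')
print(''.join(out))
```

Execution trace: 'H' (inner except NameError) → 'P' (outer except RuntimeError) → 'R' (after the try/except). Output: HPR

Answer: HPR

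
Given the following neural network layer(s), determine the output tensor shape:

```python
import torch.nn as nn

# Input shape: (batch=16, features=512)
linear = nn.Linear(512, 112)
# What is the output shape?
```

Input: (16, 512) -> Output: (16, 112)

Answer: (16, 112)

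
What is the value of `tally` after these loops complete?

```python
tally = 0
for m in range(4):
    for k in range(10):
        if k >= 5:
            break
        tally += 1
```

Inner breaks at 5, outer runs 4 times
`tally` takes the values: 0 → 1 → 2 → 3 → 4 → 5 → 6 → 7 → 8 → 9 → 10 → 11 → 12 → 13 → 14 → 15 → 16 → 17 → 18 → 19 → 20

Answer: 20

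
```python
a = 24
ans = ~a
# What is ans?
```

Trace:
`a = 24` → a = 24
`ans = ~a` → ans = -25
So ans = -25

Answer: -25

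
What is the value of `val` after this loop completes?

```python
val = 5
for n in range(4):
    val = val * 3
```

Multiply by 3, 4 times: 5 * 3^4 = 405
`val` takes the values: 5 → 15 → 45 → 135 → 405

Answer: 405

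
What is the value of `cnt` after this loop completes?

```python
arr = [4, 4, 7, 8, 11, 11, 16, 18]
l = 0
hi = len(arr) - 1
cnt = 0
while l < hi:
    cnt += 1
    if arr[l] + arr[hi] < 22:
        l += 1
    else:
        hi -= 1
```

Steps to find pair summing to 22
`cnt` takes the values: 0 → 1 → 2 → 3 → 4 → 5 → 6 → 7

Answer: 7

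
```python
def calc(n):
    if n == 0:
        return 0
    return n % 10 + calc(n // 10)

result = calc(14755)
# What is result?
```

Sum of digits of 14755: 5 + 5 + 7 + 4 + 1 = 22

Answer: 22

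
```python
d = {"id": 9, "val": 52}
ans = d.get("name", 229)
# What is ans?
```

Trace:
`d = {"id": 9, "val": 52}` → d = {'id': 9, 'val': 52}
`ans = d.get("name", 229)` → ans = 229
So ans = 229

Answer: 229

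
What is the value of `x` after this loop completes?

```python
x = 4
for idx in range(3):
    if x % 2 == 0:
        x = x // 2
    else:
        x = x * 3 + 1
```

Collatz-style transformation from 4
`x` takes the values: 4 → 2 → 1 → 4

Answer: 4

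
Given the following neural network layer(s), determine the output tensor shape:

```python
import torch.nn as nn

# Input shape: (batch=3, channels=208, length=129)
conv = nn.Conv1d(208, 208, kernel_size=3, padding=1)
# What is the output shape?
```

Input: (3, 208, 129) -> Output: (3, 208, 129)

Answer: (3, 208, 129)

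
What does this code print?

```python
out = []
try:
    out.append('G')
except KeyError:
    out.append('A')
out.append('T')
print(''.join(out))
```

Execution trace: 'G' (try body, no exception) → 'T' (after the try/except). Output: GT

Answer: GT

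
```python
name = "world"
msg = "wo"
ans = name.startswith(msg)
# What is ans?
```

Trace:
`name = "world"` → name = 'world'
`msg = "wo"` → msg = 'wo'
`ans = name.startswith(msg)` → ans = True
So ans = True

Answer: True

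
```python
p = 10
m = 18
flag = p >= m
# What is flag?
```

Trace:
`p = 10` → p = 10
`m = 18` → m = 18
`flag = p >= m` → flag = False
So flag = False

Answer: False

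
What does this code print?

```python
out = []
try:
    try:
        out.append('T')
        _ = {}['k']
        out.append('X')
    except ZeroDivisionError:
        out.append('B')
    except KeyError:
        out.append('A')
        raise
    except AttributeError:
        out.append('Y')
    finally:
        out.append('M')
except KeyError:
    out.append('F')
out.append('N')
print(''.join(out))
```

Execution trace: 'T' (inner try body) → 'A' (inner except KeyError) → 'M' (inner finally) → 'F' (outer except KeyError) → 'N' (after the try/except). Output: TAMFN

Answer: TAMFN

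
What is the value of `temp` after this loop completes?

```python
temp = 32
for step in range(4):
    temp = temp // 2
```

Halve 4 times: 32 // 2^4 = 2
`temp` takes the values: 32 → 16 → 8 → 4 → 2

Answer: 2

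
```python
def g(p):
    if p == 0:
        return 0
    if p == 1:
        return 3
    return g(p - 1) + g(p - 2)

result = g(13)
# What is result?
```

Build up from base cases: g(0)=0, g(1)=3, g(2)=3, g(3)=6, g(4)=9, g(5)=15, g(6)=24, ..., g(13)=699

Answer: 699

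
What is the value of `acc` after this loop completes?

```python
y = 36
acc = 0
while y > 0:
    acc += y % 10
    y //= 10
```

Sum digits of 36
`acc` takes the values: 0 → 6 → 9

Answer: 9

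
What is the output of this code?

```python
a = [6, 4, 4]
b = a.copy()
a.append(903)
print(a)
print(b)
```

Key concept: list.copy() creates independent copy.
Step by step:
`a = [6, 4, 4]` → a = [6, 4, 4]
`b = a.copy()` → b = [6, 4, 4]
`a.append(903)` → a = [6, 4, 4, 903]
`print(a)` → prints [6, 4, 4, 903]
`print(b)` → prints [6, 4, 4]

Answer:
[6, 4, 4, 903]
[6, 4, 4]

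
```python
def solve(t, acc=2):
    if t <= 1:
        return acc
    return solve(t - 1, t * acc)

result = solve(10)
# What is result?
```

Accumulator trace (n, acc): (10, 2) -> (9, 20) -> (8, 180) -> (7, 1440) -> (6, 10080) -> (5, 60480) -> (4, 302400) -> (3, 1209600) -> (2, 3628800) -> (1, 7257600) -> return 7257600

Answer: 7257600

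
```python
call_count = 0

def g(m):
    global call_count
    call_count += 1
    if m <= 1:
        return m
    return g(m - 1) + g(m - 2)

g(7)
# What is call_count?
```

Calls(m) = 1 + Calls(m-1) + Calls(m-2); Calls(0)=Calls(1)=1. For m=7 this gives 41.

Answer: 41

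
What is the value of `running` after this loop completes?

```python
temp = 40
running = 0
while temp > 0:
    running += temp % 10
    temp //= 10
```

Sum digits of 40
`running` takes the values: 0 → 4

Answer: 4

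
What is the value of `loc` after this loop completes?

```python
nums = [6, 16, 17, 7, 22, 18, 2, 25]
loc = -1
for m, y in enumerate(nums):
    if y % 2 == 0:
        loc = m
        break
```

First even number index in [6, 16, 17, 7, 22, 18, 2, 25]
`loc` takes the values: -1 → 0

Answer: 0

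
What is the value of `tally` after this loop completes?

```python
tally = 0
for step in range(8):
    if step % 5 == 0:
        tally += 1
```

Count numbers divisible by 5 in range(8)
`tally` takes the values: 0 → 1 → 2

Answer: 2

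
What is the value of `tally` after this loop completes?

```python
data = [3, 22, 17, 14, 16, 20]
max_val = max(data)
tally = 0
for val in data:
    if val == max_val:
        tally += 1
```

Count of max value 22 in [3, 22, 17, 14, 16, 20]
`tally` takes the values: 0 → 1

Answer: 1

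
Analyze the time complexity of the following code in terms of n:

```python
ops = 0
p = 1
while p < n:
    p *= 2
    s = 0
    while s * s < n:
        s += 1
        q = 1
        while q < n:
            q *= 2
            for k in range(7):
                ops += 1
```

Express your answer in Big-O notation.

Each loop level contributes: log n × √n × log n × 1. Multiplying the contributions gives O(√n log² n).

Answer: O(√n log² n)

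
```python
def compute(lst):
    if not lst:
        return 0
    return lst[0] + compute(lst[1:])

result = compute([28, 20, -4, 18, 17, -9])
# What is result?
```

28 + 20 + (-4) + 18 + 17 + (-9) + 0 = 70

Answer: 70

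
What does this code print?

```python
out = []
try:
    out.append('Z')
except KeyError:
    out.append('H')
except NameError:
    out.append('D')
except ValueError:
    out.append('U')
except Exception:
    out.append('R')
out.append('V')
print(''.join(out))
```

Execution trace: 'Z' (try body, no exception) → 'V' (after the try/except). Output: ZV

Answer: ZV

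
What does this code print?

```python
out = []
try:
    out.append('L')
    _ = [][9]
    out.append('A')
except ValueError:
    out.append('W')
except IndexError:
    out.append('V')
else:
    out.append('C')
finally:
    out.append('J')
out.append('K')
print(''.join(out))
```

Execution trace: 'L' (try body) → 'V' (except IndexError) → 'J' (finally) → 'K' (after the try/except). Output: LVJK

Answer: LVJK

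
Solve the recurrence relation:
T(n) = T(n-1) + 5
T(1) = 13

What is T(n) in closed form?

Unrolling: T(n) = T(1) + 5·(n-1) = 13 + 5(n-1) = 5n + 8.

Answer: T(n) = 5n + 8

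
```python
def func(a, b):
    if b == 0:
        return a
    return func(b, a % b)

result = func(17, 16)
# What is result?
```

func(17, 16) -> func(16, 1) -> func(1, 0) -> 1

Answer: 1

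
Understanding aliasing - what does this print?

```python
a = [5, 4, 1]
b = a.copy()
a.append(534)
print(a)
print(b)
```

Key concept: list.copy() creates independent copy.
Step by step:
`a = [5, 4, 1]` → a = [5, 4, 1]
`b = a.copy()` → b = [5, 4, 1]
`a.append(534)` → a = [5, 4, 1, 534]
`print(a)` → prints [5, 4, 1, 534]
`print(b)` → prints [5, 4, 1]

Answer:
[5, 4, 1, 534]
[5, 4, 1]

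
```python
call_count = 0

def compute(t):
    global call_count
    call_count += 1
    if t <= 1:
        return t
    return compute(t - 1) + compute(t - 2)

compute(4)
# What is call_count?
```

Calls(t) = 1 + Calls(t-1) + Calls(t-2); Calls(0)=Calls(1)=1. For t=4 this gives 9.

Answer: 9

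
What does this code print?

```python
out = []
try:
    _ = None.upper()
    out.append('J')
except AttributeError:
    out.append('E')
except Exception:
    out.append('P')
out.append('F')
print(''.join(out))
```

Execution trace: 'E' (except AttributeError) → 'F' (after the try/except). Output: EF

Answer: EF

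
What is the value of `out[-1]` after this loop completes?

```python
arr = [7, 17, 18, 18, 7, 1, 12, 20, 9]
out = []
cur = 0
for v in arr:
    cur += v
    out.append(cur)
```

Cumulative sum ends at 109
`out` takes the values: [] → [7] → [7, 24] → [7, 24, 42] → [7, 24, 42, 60] → [7, 24, 42, 60, 67] → [7, 24, 42, 60, 67, 68] → [7, 24, 42, 60, 67, 68, 80] → [7, 24, 42, 60, 67, 68, 80, 100] → [7, 24, 42, 60, 67, 68, 80, 100, 109]
So `out[-1]` = 109

Answer: 109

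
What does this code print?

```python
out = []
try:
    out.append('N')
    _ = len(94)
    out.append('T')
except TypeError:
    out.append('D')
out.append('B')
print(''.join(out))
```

Execution trace: 'N' (try body) → 'D' (except TypeError) → 'B' (after the try/except). Output: NDB

Answer: NDB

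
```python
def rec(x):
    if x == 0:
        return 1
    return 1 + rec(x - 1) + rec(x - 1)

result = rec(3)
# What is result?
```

rec(x) = 1 + 2·rec(x-1), rec(0)=1. Closed form: (1+1)·2^3 - 1 = 15.

Answer: 15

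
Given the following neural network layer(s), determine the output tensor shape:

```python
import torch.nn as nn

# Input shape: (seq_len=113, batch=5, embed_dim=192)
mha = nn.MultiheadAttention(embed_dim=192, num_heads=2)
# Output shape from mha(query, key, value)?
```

Input: (113, 5, 192) -> Output: (113, 5, 192)

Answer: (113, 5, 192)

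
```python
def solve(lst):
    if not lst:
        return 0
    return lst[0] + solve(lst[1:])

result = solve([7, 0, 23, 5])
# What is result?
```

7 + 0 + 23 + 5 + 0 = 35

Answer: 35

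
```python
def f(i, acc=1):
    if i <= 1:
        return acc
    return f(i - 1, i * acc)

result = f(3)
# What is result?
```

Accumulator trace (n, acc): (3, 1) -> (2, 3) -> (1, 6) -> return 6

Answer: 6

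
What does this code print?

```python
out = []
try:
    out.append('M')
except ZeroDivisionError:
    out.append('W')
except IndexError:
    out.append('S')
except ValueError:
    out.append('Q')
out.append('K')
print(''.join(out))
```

Execution trace: 'M' (try body, no exception) → 'K' (after the try/except). Output: MK

Answer: MK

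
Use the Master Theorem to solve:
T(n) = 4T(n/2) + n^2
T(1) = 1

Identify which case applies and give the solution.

a=4, b=2, f(n)=n^2. log_2(4) = 2. Since c=2 = 2, Case 2 applies: T(n) = Θ(n^log_b(a) · log n) = O(n^2 log n).

Answer: O(n^2 log n) - Case 2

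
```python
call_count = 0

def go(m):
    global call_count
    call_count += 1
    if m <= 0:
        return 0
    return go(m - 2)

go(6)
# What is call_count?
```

Linear recursion stepping by 2: 4 calls from m=6 down to ≤0.

Answer: 4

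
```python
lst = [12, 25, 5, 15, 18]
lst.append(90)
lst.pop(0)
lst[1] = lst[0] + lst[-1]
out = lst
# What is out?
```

Trace:
`lst = [12, 25, 5, 15, 18]` → lst = [12, 25, 5, 15, 18]
`lst.append(90)` → lst = [12, 25, 5, 15, 18, 90]
`lst.pop(0)` → lst = [25, 5, 15, 18, 90]
`lst[1] = lst[0] + lst[-1]` → lst = [25, 115, 15, 18, 90]
`out = lst` → out = [25, 115, 15, 18, 90]
So out = [25, 115, 15, 18, 90]

Answer: [25, 115, 15, 18, 90]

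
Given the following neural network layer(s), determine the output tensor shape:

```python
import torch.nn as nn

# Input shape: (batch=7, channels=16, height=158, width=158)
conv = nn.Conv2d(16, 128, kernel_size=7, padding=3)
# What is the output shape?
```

Input: (7, 16, 158, 158) -> Output: (7, 128, 158, 158)

Answer: (7, 128, 158, 158)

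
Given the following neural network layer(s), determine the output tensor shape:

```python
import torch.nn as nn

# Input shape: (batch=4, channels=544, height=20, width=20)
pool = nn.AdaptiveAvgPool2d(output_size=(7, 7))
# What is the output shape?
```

Input: (4, 544, 20, 20) -> Output: (4, 544, 7, 7)

Answer: (4, 544, 7, 7)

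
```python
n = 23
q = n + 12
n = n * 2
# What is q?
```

Trace:
`n = 23` → n = 23
`q = n + 12` → q = 35
`n = n * 2` → n = 46
So q = 35

Answer: 35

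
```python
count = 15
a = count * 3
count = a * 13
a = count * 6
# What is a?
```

Trace:
`count = 15` → count = 15
`a = count * 3` → a = 45
`count = a * 13` → count = 585
`a = count * 6` → a = 3510
So a = 3510

Answer: 3510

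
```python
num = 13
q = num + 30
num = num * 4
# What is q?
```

Trace:
`num = 13` → num = 13
`q = num + 30` → q = 43
`num = num * 4` → num = 52
So q = 43

Answer: 43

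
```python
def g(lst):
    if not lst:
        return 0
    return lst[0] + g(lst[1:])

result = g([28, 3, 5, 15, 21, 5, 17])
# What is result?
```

28 + 3 + 5 + 15 + 21 + 5 + 17 + 0 = 94

Answer: 94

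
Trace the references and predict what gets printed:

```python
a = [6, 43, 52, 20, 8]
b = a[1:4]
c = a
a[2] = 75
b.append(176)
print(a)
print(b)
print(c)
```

Key concept: slice vs alias.
Step by step:
`a = [6, 43, 52, 20, 8]` → a = [6, 43, 52, 20, 8]
`b = a[1:4]` → b = [43, 52, 20]
`c = a` → c = [6, 43, 52, 20, 8] (same object as a)
`a[2] = 75` → a = [6, 43, 75, 20, 8] (same object as c); c = [6, 43, 75, 20, 8] (same object as a)
`b.append(176)` → b = [43, 52, 20, 176]
`print(a)` → prints [6, 43, 75, 20, 8]
`print(b)` → prints [43, 52, 20, 176]
`print(c)` → prints [6, 43, 75, 20, 8]

Answer:
[6, 43, 75, 20, 8]
[43, 52, 20, 176]
[6, 43, 75, 20, 8]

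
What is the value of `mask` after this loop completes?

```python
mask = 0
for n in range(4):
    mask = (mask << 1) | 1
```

Build 4 consecutive 1-bits: 0b1111
`mask` takes the values: 0 → 1 → 3 → 7 → 15

Answer: 15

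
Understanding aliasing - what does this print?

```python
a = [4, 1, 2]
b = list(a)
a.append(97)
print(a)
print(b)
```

Key concept: list() constructor creates copy.
Step by step:
`a = [4, 1, 2]` → a = [4, 1, 2]
`b = list(a)` → b = [4, 1, 2]
`a.append(97)` → a = [4, 1, 2, 97]
`print(a)` → prints [4, 1, 2, 97]
`print(b)` → prints [4, 1, 2]

Answer:
[4, 1, 2, 97]
[4, 1, 2]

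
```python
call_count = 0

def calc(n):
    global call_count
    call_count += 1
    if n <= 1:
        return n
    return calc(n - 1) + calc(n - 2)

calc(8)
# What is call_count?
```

Calls(n) = 1 + Calls(n-1) + Calls(n-2); Calls(0)=Calls(1)=1. For n=8 this gives 67.

Answer: 67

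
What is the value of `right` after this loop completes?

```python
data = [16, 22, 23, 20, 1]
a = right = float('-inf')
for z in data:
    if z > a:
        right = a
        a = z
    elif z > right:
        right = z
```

Second largest (with repeats) in [16, 22, 23, 20, 1]
`right` takes the values: -inf → 16 → 22

Answer: 22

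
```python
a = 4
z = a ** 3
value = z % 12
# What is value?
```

Trace:
`a = 4` → a = 4
`z = a ** 3` → z = 64
`value = z % 12` → value = 4
So value = 4

Answer: 4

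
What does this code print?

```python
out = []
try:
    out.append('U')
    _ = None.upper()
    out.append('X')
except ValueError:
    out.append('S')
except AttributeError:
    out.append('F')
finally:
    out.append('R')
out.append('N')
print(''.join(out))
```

Execution trace: 'U' (try body) → 'F' (except AttributeError) → 'R' (finally) → 'N' (after the try/except). Output: UFRN

Answer: UFRN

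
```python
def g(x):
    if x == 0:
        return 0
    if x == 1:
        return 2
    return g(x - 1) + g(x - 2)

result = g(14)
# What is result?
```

Build up from base cases: g(0)=0, g(1)=2, g(2)=2, g(3)=4, g(4)=6, g(5)=10, g(6)=16, ..., g(14)=754

Answer: 754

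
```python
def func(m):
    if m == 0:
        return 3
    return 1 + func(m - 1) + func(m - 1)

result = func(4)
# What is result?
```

func(m) = 1 + 2·func(m-1), func(0)=3. Closed form: (3+1)·2^4 - 1 = 63.

Answer: 63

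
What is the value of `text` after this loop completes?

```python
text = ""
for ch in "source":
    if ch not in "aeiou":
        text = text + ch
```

Remove vowels from 'source'
`text` takes the values: "" → "s" → "sr" → "src"

Answer: "src"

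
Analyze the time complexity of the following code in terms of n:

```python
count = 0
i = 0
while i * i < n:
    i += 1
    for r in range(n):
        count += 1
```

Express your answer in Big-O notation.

Each loop level contributes: √n × n. Multiplying the contributions gives O(n√n).

Answer: O(n√n)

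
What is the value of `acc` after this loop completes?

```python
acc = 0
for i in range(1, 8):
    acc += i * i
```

Sum of squares 1² to 7² = 140
`acc` takes the values: 0 → 1 → 5 → 14 → 30 → 55 → 91 → 140

Answer: 140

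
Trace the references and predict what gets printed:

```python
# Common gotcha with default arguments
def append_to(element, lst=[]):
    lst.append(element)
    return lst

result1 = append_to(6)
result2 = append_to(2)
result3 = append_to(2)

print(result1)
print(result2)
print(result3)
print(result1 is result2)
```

Key concept: mutable default argument gotcha.
Step by step:
`result1 = append_to(6)` → result1 = [6]
`result2 = append_to(2)` → result1 = [6, 2] (same object as result2); result2 = [6, 2] (same object as result1)
`result3 = append_to(2)` → result1 = [6, 2, 2] (same object as result2, result3); result2 = [6, 2, 2] (same object as result1, result3); result3 = [6, 2, 2] (same object as result1, result2)
`print(result1)` → prints [6, 2, 2]
`print(result2)` → prints [6, 2, 2]
`print(result3)` → prints [6, 2, 2]
`print(result1 is result2)` → prints True

Answer:
[6, 2, 2]
[6, 2, 2]
[6, 2, 2]
True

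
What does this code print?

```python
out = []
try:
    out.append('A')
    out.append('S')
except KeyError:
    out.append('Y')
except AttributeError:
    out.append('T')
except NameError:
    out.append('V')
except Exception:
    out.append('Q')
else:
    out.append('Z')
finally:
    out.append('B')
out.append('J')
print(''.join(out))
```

Execution trace: 'A' (try body) → 'S' (try body, no exception) → 'Z' (else) → 'B' (finally) → 'J' (after the try/except). Output: ASZBJ

Answer: ASZBJ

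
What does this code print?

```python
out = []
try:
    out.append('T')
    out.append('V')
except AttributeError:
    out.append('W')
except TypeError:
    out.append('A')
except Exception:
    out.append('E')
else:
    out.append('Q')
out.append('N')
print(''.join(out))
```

Execution trace: 'T' (try body) → 'V' (try body, no exception) → 'Q' (else) → 'N' (after the try/except). Output: TVQN

Answer: TVQN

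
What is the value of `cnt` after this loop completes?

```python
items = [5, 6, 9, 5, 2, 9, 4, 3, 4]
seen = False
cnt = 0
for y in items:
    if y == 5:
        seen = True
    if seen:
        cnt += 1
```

Count elements after first 5 in [5, 6, 9, 5, 2, 9, 4, 3, 4]
`cnt` takes the values: 0 → 1 → 2 → 3 → 4 → 5 → 6 → 7 → 8 → 9

Answer: 9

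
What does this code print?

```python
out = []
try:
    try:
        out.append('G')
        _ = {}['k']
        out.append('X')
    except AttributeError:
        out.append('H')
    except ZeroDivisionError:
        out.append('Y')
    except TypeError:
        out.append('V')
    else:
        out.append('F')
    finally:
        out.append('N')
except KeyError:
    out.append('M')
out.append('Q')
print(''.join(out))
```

Execution trace: 'G' (try body) → 'N' (finally) → 'M' (outer except KeyError) → 'Q' (after the try/except). Output: GNMQ

Answer: GNMQ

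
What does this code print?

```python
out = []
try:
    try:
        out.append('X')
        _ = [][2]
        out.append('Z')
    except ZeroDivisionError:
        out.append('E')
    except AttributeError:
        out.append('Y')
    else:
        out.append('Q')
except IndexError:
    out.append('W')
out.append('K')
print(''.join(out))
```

Execution trace: 'X' (try body) → 'W' (outer except IndexError) → 'K' (after the try/except). Output: XWK

Answer: XWK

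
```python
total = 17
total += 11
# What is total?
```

Trace:
`total = 17` → total = 17
`total += 11` → total = 28
So total = 28

Answer: 28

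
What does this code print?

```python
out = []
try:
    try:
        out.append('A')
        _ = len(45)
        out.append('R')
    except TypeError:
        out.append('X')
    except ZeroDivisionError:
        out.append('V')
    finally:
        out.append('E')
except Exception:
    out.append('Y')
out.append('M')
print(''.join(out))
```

Execution trace: 'A' (inner try body) → 'X' (inner except TypeError) → 'E' (inner finally) → 'M' (after the try/except). Output: AXEM

Answer: AXEM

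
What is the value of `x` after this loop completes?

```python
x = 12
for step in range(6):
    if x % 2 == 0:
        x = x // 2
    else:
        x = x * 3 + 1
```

Collatz-style transformation from 12
`x` takes the values: 12 → 6 → 3 → 10 → 5 → 16 → 8

Answer: 8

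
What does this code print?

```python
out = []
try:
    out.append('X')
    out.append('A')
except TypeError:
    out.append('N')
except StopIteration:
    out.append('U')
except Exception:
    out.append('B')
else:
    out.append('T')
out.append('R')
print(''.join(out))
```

Execution trace: 'X' (try body) → 'A' (try body, no exception) → 'T' (else) → 'R' (after the try/except). Output: XATR

Answer: XATR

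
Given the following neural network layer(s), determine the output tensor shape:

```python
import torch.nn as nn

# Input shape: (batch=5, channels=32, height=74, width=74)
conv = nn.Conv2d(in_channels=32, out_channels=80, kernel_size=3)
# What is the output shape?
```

Input: (5, 32, 74, 74) -> Output: (5, 80, 72, 72)

Answer: (5, 80, 72, 72)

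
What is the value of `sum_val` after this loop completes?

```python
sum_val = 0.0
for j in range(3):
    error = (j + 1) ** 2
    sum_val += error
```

Sum of squared losses 1² + 2² + ... + 3²
`sum_val` takes the values: 0.0 → 1.0 → 5.0 → 14.0

Answer: 14.0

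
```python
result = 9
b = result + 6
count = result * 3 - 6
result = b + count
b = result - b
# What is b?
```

Trace:
`result = 9` → result = 9
`b = result + 6` → b = 15
`count = result * 3 - 6` → count = 21
`result = b + count` → result = 36
`b = result - b` → b = 21
So b = 21

Answer: 21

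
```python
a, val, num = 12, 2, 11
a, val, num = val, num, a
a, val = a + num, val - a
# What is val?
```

Trace:
`a, val, num = 12, 2, 11` → a = 12; val = 2; num = 11
`a, val, num = val, num, a` → a = 2; val = 11; num = 12
`a, val = a + num, val - a` → a = 14; val = 9
So val = 9

Answer: 9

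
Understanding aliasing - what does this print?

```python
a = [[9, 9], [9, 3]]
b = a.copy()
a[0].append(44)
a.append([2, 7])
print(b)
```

Key concept: shallow copy with nested lists.
Step by step:
`a = [[9, 9], [9, 3]]` → a = [[9, 9], [9, 3]]
`b = a.copy()` → b = [[9, 9], [9, 3]]
`a[0].append(44)` → a = [[9, 9, 44], [9, 3]]; b = [[9, 9, 44], [9, 3]]
`a.append([2, 7])` → a = [[9, 9, 44], [9, 3], [2, 7]]
`print(b)` → prints [[9, 9, 44], [9, 3]]

Answer: [[9, 9, 44], [9, 3]]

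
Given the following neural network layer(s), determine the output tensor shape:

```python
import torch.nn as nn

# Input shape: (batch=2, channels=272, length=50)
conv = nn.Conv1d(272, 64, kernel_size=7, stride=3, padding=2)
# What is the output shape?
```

Input: (2, 272, 50) -> Output: (2, 64, 16)

Answer: (2, 64, 16)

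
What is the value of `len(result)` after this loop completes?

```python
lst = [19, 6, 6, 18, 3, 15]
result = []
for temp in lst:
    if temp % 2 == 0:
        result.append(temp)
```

Count even numbers in [19, 6, 6, 18, 3, 15]
`result` takes the values: [] → [6] → [6, 6] → [6, 6, 18]
So `len(result)` = 3

Answer: 3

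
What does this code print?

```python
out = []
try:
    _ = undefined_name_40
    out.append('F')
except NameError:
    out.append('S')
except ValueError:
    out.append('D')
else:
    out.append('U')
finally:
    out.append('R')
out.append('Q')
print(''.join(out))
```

Execution trace: 'S' (except NameError) → 'R' (finally) → 'Q' (after the try/except). Output: SRQ

Answer: SRQ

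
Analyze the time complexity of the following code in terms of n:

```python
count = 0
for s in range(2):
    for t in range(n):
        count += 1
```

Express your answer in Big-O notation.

Each loop level contributes: 1 × n. Multiplying the contributions gives O(n).

Answer: O(n)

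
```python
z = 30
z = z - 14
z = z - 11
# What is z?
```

Trace:
`z = 30` → z = 30
`z = z - 14` → z = 16
`z = z - 11` → z = 5
So z = 5

Answer: 5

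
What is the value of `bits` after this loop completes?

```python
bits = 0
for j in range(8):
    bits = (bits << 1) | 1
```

Build 8 consecutive 1-bits: 0b11111111
`bits` takes the values: 0 → 1 → 3 → 7 → 15 → 31 → 63 → 127 → 255

Answer: 255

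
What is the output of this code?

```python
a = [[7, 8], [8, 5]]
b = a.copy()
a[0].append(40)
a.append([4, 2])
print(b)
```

Key concept: shallow copy with nested lists.
Step by step:
`a = [[7, 8], [8, 5]]` → a = [[7, 8], [8, 5]]
`b = a.copy()` → b = [[7, 8], [8, 5]]
`a[0].append(40)` → a = [[7, 8, 40], [8, 5]]; b = [[7, 8, 40], [8, 5]]
`a.append([4, 2])` → a = [[7, 8, 40], [8, 5], [4, 2]]
`print(b)` → prints [[7, 8, 40], [8, 5]]

Answer: [[7, 8, 40], [8, 5]]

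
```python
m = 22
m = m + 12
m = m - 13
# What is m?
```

Trace:
`m = 22` → m = 22
`m = m + 12` → m = 34
`m = m - 13` → m = 21
So m = 21

Answer: 21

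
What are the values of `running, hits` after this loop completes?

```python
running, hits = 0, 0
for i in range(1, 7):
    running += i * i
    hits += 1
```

Sum of squares and count
`running, hits` takes the values: (0, 0) → (1, 0) → (1, 1) → (5, 1) → (5, 2) → (14, 2) → (14, 3) → (30, 3) → (30, 4) → (55, 4) → (55, 5) → (91, 5) → (91, 6)

Answer: 91, 6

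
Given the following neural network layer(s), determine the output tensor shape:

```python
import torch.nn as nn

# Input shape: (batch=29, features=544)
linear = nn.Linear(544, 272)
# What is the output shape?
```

Input: (29, 544) -> Output: (29, 272)

Answer: (29, 272)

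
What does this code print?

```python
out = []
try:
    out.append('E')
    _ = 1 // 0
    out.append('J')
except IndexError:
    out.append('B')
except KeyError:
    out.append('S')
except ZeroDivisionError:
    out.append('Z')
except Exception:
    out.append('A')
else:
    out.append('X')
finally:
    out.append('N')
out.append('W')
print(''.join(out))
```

Execution trace: 'E' (try body) → 'Z' (except ZeroDivisionError) → 'N' (finally) → 'W' (after the try/except). Output: EZNW

Answer: EZNW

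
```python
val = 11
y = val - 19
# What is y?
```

Trace:
`val = 11` → val = 11
`y = val - 19` → y = -8
So y = -8

Answer: -8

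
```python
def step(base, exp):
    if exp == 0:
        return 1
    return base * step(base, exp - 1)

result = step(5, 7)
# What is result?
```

step(5, 7) = 5 * 5 * 5 * 5 * 5 * 5 * 5 = 78125

Answer: 78125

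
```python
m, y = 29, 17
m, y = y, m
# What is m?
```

Trace:
`m, y = 29, 17` → m = 29; y = 17
`m, y = y, m` → m = 17; y = 29
So m = 17

Answer: 17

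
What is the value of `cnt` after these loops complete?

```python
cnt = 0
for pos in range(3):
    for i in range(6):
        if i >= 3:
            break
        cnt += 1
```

Inner breaks at 3, outer runs 3 times
`cnt` takes the values: 0 → 1 → 2 → 3 → 4 → 5 → 6 → 7 → 8 → 9

Answer: 9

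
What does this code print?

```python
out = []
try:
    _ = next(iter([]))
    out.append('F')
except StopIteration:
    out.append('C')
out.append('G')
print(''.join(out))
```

Execution trace: 'C' (except StopIteration) → 'G' (after the try/except). Output: CG

Answer: CG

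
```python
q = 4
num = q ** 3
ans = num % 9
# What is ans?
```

Trace:
`q = 4` → q = 4
`num = q ** 3` → num = 64
`ans = num % 9` → ans = 1
So ans = 1

Answer: 1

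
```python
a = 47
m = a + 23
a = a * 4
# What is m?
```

Trace:
`a = 47` → a = 47
`m = a + 23` → m = 70
`a = a * 4` → a = 188
So m = 70

Answer: 70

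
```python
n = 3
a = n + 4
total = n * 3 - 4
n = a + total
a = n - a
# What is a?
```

Trace:
`n = 3` → n = 3
`a = n + 4` → a = 7
`total = n * 3 - 4` → total = 5
`n = a + total` → n = 12
`a = n - a` → a = 5
So a = 5

Answer: 5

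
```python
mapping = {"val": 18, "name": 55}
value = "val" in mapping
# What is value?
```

Trace:
`mapping = {"val": 18, "name": 55}` → mapping = {'val': 18, 'name': 55}
`value = "val" in mapping` → value = True
So value = True

Answer: True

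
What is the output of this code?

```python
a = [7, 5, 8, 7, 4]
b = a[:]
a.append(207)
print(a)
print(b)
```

Key concept: slice [:] creates copy.
Step by step:
`a = [7, 5, 8, 7, 4]` → a = [7, 5, 8, 7, 4]
`b = a[:]` → b = [7, 5, 8, 7, 4]
`a.append(207)` → a = [7, 5, 8, 7, 4, 207]
`print(a)` → prints [7, 5, 8, 7, 4, 207]
`print(b)` → prints [7, 5, 8, 7, 4]

Answer:
[7, 5, 8, 7, 4, 207]
[7, 5, 8, 7, 4]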